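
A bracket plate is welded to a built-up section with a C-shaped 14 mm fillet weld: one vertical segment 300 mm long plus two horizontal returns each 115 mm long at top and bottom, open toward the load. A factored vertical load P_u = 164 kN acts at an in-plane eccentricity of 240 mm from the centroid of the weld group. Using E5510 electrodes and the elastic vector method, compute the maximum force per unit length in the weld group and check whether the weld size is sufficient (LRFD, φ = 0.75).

f_max ≈ 1040 N/mm; adequate

E55XX → F_EXX = 550 MPa.
Total weld length L_w = 530 mm. Treat welds as unit-width lines.
Centroid: x̄ = 2×115×57.5 / 530 = 24.95 mm from the vertical weld.
Polar moment about centroid: J = I_x + I_y = [300³/12 + 2×115×150²] + [300×24.95² + 2(115³/12 + 115×32.55²)] = 8109000 mm³.
Direct shear f_v = P/L_w = 164×10³ / 530 = 309.4 N/mm (vertical).
Torsion M = P·e = 164×10³ × 240 = 39360000 N·mm.
Critical point at (x, y) = (90.05, 150) from centroid. f_tx = M·y/J = 728.1 N/mm; f_ty = M·x/J = 437.1 N/mm.
Resultant f_max = √[f_tx² + (f_v + f_ty)²] = √[728.1² + (309.4 + 437.1)²] = 1043 N/mm.
Capacity per unit length: φr_n = 0.75 × 0.6 × 550 × (0.707 × 14) = 2450 N/mm.
1043 ≤ 2450 → adequate.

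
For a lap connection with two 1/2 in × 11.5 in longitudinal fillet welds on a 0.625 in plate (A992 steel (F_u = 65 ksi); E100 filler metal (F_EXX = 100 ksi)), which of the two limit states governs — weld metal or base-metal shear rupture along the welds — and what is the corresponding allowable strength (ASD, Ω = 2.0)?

t_e = 0.707 × 0.5 = 0.3535 in; L = 23 in.
Weld metal: R_n/Ω = (1/2.0) × 0.6 × 100 × 0.3535 × 23 = 243.9 kip.
Base metal (shear rupture): R_n/Ω = (1/2.0) × 0.6 × 65 × 0.625 × 23 = 280.3 kip.
Governing: weld metal.

R_n/Ω ≈ 244 kip (weld metal governs)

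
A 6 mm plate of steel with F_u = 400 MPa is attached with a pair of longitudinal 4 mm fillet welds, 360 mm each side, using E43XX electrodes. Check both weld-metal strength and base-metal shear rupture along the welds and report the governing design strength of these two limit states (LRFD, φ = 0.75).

φR_n ≈ 394 kN (weld metal governs)

E43XX → F_EXX = 430 MPa.
t_e = 0.707 × 4 = 2.828 mm; L = 720 mm.
Weld metal: φR_n = 0.75 × 0.6 × 430 × 2.828 × 720 × 10⁻³ = 394 kN.
Base metal (shear rupture): φR_n = 0.75 × 0.6 × 400 × 6 × 720 × 10⁻³ = 777.6 kN.
Governing: weld metal.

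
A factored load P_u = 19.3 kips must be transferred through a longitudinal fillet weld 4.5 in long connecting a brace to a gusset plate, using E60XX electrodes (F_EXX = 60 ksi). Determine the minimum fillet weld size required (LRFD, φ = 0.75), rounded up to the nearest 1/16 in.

w = 1/4 in

Total weld length L = 4.5 in.
Required throat t_e = P_u / (φ × 0.6 F_EXX × L) = 19.3 / (0.75 × 0.6 × 60 × 4.5) = 0.1588 in.
Required leg w = t_e / 0.707 = 0.2247 in → use 1/4 in.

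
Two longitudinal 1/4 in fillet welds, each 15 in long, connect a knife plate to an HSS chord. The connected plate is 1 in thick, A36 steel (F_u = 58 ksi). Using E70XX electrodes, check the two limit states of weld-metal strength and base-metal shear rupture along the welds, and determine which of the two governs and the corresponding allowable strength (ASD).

E70XX → F_EXX = 70 ksi.
t_e = 0.707 × 0.25 = 0.1767 in; L = 30 in.
Weld metal: R_n/Ω = (1/2.0) × 0.6 × 70 × 0.1767 × 30 = 111.4 kip.
Base metal (shear rupture): R_n/Ω = (1/2.0) × 0.6 × 58 × 1 × 30 = 522 kip.
Governing: weld metal.

R_n/Ω ≈ 111 kip (weld metal governs)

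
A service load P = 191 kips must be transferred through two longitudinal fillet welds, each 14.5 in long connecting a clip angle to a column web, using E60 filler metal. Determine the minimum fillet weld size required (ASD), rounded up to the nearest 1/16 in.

E60XX → F_EXX = 60 ksi.
Total weld length L = 29 in.
Required throat t_e = P × Ω / (0.6 F_EXX × L) = 191 × 2.0 / (0.6 × 60 × 29) = 0.3659 in.
Required leg w = t_e / 0.707 = 0.5175 in → use 9/16 in.

w = 9/16 in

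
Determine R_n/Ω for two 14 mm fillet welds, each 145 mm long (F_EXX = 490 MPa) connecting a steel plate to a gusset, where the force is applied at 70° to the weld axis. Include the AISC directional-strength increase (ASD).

t_e = 0.707 × 14 = 9.898 mm; A_we = 9.898 × 290 = 2870 mm².
Directional factor: 1.0 + 0.5 sin^1.5(70°) = 1.455.
F_nw = 0.6 × 490 × 1.455 = 427.9 MPa.
R_n/Ω = (427.9 × 2870) / 2.0 × 10⁻³ = 614.1 kN.

R_n/Ω ≈ 614 kN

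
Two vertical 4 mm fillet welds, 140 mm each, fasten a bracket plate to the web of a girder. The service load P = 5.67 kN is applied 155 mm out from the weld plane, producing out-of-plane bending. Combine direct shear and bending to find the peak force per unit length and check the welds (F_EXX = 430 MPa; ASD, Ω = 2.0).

f_max ≈ 136 N/mm; adequate

L_w = 2 × 140 = 280 mm; section modulus (unit throat) S = 2 × L²/6 = 6533 mm².
Direct shear f_v = P/L_w = 5.67×10³/280 = 20.25 N/mm.
Moment M = P × e = 5.67×10³ × 155 = 878850 N·mm; bending f_b = M/S = 134.5 N/mm.
f_max = √(f_v² + f_b²) = √(20.25² + 134.5²) = 136 N/mm.
r_n/Ω = (1/2.0) × 0.6 × 430 × (0.707 × 4) = 364.8 N/mm → adequate.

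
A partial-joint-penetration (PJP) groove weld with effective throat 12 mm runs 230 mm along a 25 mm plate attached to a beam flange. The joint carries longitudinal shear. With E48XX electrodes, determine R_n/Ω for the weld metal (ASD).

R_n/Ω ≈ 397 kN

E48XX → F_EXX = 480 MPa.
Effective throat (given) t_e = 12 mm.
A_we = 12 × 230 = 2760 mm².
F_nw = 0.6 F_EXX = 288 MPa.
R_n/Ω = (288 × 2760) / 2.0 × 10⁻³ = 397.4 kN.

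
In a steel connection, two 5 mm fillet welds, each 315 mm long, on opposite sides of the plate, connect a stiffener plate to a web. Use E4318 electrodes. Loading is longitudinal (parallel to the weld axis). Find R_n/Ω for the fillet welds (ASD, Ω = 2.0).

E43XX → F_EXX = 430 MPa.
Effective throat t_e = 0.707 × 5 = 3.535 mm.
Total length L = 630 mm; A_we = 3.535 × 630 = 2227 mm².
F_nw = 0.6 F_EXX = 0.6 × 430 = 258 MPa.
R_n = 258 × 2227 × 10⁻³ = 574.6 kN; R_n/Ω = 574.6/2.0 = 287.3 kN.

R_n/Ω ≈ 287 kN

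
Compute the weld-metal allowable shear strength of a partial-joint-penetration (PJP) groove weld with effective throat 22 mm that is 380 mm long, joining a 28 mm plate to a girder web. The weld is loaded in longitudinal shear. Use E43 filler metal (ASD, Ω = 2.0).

E43XX → F_EXX = 430 MPa.
Effective throat (given) t_e = 22 mm.
A_we = 22 × 380 = 8360 mm².
F_nw = 0.6 F_EXX = 258 MPa.
R_n/Ω = (258 × 8360) / 2.0 × 10⁻³ = 1078 kN.

R_n/Ω ≈ 1080 kN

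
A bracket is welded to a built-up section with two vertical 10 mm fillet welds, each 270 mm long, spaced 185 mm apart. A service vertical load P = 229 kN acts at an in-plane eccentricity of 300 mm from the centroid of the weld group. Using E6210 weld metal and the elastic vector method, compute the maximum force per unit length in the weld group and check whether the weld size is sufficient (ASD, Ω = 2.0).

f_max ≈ 1700 N/mm; NOT adequate

E62XX → F_EXX = 620 MPa.
Total weld length L_w = 540 mm. Treat welds as unit-width lines.
Polar moment about centroid: J = 2[d³/12 + d(b/2)²] = 2[270³/12 + 270×92.5²] = 7901000 mm³.
Direct shear f_v = P/L_w = 229×10³ / 540 = 424.1 N/mm (vertical).
Torsion M = P·e = 229×10³ × 300 = 68700000 N·mm.
Critical point at (x, y) = (92.5, 135) from centroid. f_tx = M·y/J = 1174 N/mm; f_ty = M·x/J = 804.3 N/mm.
Resultant f_max = √[f_tx² + (f_v + f_ty)²] = √[1174² + (424.1 + 804.3)²] = 1699 N/mm.
Capacity per unit length: r_n/Ω = (1/2.0) × 0.6 × 620 × (0.707 × 10) = 1315 N/mm.
1699 > 1315 → NOT adequate.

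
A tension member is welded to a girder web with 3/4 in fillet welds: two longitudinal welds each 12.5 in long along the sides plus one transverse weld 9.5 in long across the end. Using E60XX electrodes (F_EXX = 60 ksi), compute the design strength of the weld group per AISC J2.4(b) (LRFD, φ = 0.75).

t_e = 0.707 × 0.75 = 0.5302 in.
R_nwl = 0.6 × 60 × 0.5302 × 25 = 477.2 kips (longitudinal, 2 welds).
R_nwt = 0.6 × 60 × 0.5302 × 9.5 = 181.3 kips (transverse, base value).
(i) R_nwl + R_nwt = 658.6 kips; (ii) 0.85 R_nwl + 1.5 R_nwt = 677.7 kips.
R_n = max = 677.7 kips [governs: (ii)]; φR_n = 508.2 kips.

φR_n ≈ 508 kips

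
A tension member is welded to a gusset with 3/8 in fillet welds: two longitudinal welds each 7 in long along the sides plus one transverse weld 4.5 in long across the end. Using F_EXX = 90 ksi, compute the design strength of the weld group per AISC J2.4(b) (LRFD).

t_e = 0.707 × 0.375 = 0.2651 in.
R_nwl = 0.6 × 90 × 0.2651 × 14 = 200.4 kip (longitudinal, 2 welds).
R_nwt = 0.6 × 90 × 0.2651 × 4.5 = 64.43 kip (transverse, base value).
(i) R_nwl + R_nwt = 264.9 kip; (ii) 0.85 R_nwl + 1.5 R_nwt = 267 kip.
R_n = max = 267 kip [governs: (ii)]; φR_n = 200.3 kip.

φR_n ≈ 200 kip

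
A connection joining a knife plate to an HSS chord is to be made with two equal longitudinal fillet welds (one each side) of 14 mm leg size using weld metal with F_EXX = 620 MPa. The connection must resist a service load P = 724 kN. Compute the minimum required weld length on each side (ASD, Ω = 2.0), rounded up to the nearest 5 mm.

L = 200 mm on each side

Throat t_e = 0.707 × 14 = 9.898 mm.
r_n/Ω = (0.6 × 620 × 9.898) / 2.0 = 1841 N/mm = 1.841 kN/mm.
L_req = P / (r_n/Ω) = 724 / 1.841 = 393.3 mm total.
Per side: 393.3 / 2 = 196.6 mm.
Round up → use L = 200 mm on each side.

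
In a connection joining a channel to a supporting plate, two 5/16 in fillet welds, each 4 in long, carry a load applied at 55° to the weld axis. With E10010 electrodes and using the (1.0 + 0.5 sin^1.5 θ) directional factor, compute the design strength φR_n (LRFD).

φR_n ≈ 109 kip

E100XX → F_EXX = 100 ksi.
t_e = 0.707 × 0.3125 = 0.2209 in; A_we = 0.2209 × 8 = 1.767 in².
Directional factor: 1.0 + 0.5 sin^1.5(55°) = 1.371.
F_nw = 0.6 × 100 × 1.371 = 82.24 ksi.
φR_n = 0.75 × 82.24 × 1.767 = 109 kip.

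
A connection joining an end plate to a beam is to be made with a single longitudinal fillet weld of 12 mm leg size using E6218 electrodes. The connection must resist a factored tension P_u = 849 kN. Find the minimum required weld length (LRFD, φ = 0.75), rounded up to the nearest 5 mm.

E62XX → F_EXX = 620 MPa.
Throat t_e = 0.707 × 12 = 8.484 mm.
φr_n = 0.75 × 0.6 × 620 × 8.484 × 10⁻³ = 2.367 kN/mm.
L_req = P_u / φr_n = 849 / 2.367 = 358.7 mm total.
Round up → use L = 360 mm.

L = 360 mm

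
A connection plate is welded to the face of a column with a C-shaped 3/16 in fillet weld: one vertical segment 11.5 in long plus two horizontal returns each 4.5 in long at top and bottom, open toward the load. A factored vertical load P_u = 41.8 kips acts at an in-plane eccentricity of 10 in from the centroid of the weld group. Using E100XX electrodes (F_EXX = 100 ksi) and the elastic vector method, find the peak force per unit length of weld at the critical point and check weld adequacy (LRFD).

Total weld length L_w = 20.5 in. Treat welds as unit-width lines.
Centroid: x̄ = 2×4.5×2.25 / 20.5 = 0.9878 in from the vertical weld.
Polar moment about centroid: J = I_x + I_y = [11.5³/12 + 2×4.5×5.75²] + [11.5×0.9878² + 2(4.5³/12 + 4.5×1.262²)] = 465 in³.
Direct shear f_v = P/L_w = 41.8 / 20.5 = 2.039 kip/in (vertical).
Torsion M = P·e = 41.8 × 10 = 418 kip·in.
Critical point at (x, y) = (3.512, 5.75) from centroid. f_tx = M·y/J = 5.168 kip/in; f_ty = M·x/J = 3.157 kip/in.
Resultant f_max = √[f_tx² + (f_v + f_ty)²] = √[5.168² + (2.039 + 3.157)²] = 7.329 kip/in.
Capacity per unit length: φr_n = 0.75 × 0.6 × 100 × (0.707 × 0.1875) = 5.965 kip/in.
7.329 > 5.965 → NOT adequate.

f_max ≈ 7.33 kip/in; NOT adequate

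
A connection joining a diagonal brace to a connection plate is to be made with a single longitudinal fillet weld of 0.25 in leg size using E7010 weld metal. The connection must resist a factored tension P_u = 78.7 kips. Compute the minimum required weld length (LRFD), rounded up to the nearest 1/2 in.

E70XX → F_EXX = 70 ksi.
Throat t_e = 0.707 × 0.25 = 0.1767 in.
φr_n = 0.75 × 0.6 × 70 × 0.1767 = 5.568 kips/in.
L_req = P_u / φr_n = 78.7 / 5.568 = 14.14 in total.
Round up → use L = 14.5 in.

L = 14.5 in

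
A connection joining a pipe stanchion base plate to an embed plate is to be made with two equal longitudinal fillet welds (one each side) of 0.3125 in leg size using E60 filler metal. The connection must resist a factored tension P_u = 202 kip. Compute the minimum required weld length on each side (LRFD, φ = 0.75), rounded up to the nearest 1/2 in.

E60XX → F_EXX = 60 ksi.
Throat t_e = 0.707 × 0.3125 = 0.2209 in.
φr_n = 0.75 × 0.6 × 60 × 0.2209 = 5.965 kip/in.
L_req = P_u / φr_n = 202 / 5.965 = 33.86 in total.
Per side: 33.86 / 2 = 16.93 in.
Round up → use L = 17 in on each side.

L = 17 in on each side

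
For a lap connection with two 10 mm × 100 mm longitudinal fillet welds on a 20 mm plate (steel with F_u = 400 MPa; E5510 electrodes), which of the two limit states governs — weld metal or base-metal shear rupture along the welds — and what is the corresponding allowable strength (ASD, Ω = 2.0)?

R_n/Ω ≈ 233 kN (weld metal governs)

E55XX → F_EXX = 550 MPa.
t_e = 0.707 × 10 = 7.07 mm; L = 200 mm.
Weld metal: R_n/Ω = (1/2.0) × 0.6 × 550 × 7.07 × 200 × 10⁻³ = 233.3 kN.
Base metal (shear rupture): R_n/Ω = (1/2.0) × 0.6 × 400 × 20 × 200 × 10⁻³ = 480 kN.
Governing: weld metal.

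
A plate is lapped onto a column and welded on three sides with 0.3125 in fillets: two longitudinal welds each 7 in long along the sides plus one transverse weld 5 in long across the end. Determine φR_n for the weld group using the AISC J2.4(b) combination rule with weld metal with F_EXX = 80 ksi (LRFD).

φR_n ≈ 154 kip

t_e = 0.707 × 0.3125 = 0.2209 in.
R_nwl = 0.6 × 80 × 0.2209 × 14 = 148.5 kip (longitudinal, 2 welds).
R_nwt = 0.6 × 80 × 0.2209 × 5 = 53.02 kip (transverse, base value).
(i) R_nwl + R_nwt = 201.5 kip; (ii) 0.85 R_nwl + 1.5 R_nwt = 205.7 kip.
R_n = max = 205.7 kip [governs: (ii)]; φR_n = 154.3 kip.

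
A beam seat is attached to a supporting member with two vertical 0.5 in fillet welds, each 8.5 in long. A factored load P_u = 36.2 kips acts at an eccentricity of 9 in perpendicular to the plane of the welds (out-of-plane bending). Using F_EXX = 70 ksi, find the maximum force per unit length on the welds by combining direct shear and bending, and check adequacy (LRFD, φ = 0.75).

f_max ≈ 13.7 kip/in; NOT adequate

L_w = 2 × 8.5 = 17 in; section modulus (unit throat) S = 2 × L²/6 = 24.08 in².
Direct shear f_v = P/L_w = 36.2/17 = 2.129 kip/in.
Moment M = P × e = 36.2 × 9 = 325.8 kip·in; bending f_b = M/S = 13.53 kip/in.
f_max = √(f_v² + f_b²) = √(2.129² + 13.53²) = 13.69 kip/in.
φr_n = 0.75 × 0.6 × 70 × (0.707 × 0.5) = 11.14 kip/in → NOT adequate.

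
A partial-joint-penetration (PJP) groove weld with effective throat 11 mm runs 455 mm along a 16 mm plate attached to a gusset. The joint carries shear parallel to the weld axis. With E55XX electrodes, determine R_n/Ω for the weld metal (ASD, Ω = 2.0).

R_n/Ω ≈ 826 kN

E55XX → F_EXX = 550 MPa.
Effective throat (given) t_e = 11 mm.
A_we = 11 × 455 = 5005 mm².
F_nw = 0.6 F_EXX = 330 MPa.
R_n/Ω = (330 × 5005) / 2.0 × 10⁻³ = 825.8 kN.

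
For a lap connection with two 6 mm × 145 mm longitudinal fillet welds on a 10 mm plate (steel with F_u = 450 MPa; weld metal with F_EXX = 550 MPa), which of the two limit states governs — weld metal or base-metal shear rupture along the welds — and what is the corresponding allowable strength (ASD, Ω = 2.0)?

t_e = 0.707 × 6 = 4.242 mm; L = 290 mm.
Weld metal: R_n/Ω = (1/2.0) × 0.6 × 550 × 4.242 × 290 × 10⁻³ = 203 kN.
Base metal (shear rupture): R_n/Ω = (1/2.0) × 0.6 × 450 × 10 × 290 × 10⁻³ = 391.5 kN.
Governing: weld metal.

R_n/Ω ≈ 203 kN (weld metal governs)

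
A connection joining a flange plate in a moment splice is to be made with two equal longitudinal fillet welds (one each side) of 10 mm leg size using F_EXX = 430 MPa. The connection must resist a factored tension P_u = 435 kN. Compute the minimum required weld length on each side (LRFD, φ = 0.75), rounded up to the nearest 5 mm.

Throat t_e = 0.707 × 10 = 7.07 mm.
φr_n = 0.75 × 0.6 × 430 × 7.07 × 10⁻³ = 1.368 kN/mm.
L_req = P_u / φr_n = 435 / 1.368 = 318 mm total.
Per side: 318 / 2 = 159 mm.
Round up → use L = 160 mm on each side.

L = 160 mm on each side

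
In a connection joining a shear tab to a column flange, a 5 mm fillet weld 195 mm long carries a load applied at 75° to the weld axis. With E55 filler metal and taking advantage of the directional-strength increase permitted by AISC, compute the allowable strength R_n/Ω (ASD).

E55XX → F_EXX = 550 MPa.
t_e = 0.707 × 5 = 3.535 mm; A_we = 3.535 × 195 = 689.3 mm².
Directional factor: 1.0 + 0.5 sin^1.5(75°) = 1.475.
F_nw = 0.6 × 550 × 1.475 = 486.6 MPa.
R_n/Ω = (486.6 × 689.3) / 2.0 × 10⁻³ = 167.7 kN.

R_n/Ω ≈ 168 kN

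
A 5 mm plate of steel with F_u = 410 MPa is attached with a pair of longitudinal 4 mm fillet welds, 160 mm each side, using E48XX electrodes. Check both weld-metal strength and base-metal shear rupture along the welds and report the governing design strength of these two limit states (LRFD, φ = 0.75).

E48XX → F_EXX = 480 MPa.
t_e = 0.707 × 4 = 2.828 mm; L = 320 mm.
Weld metal: φR_n = 0.75 × 0.6 × 480 × 2.828 × 320 × 10⁻³ = 195.5 kN.
Base metal (shear rupture): φR_n = 0.75 × 0.6 × 410 × 5 × 320 × 10⁻³ = 295.2 kN.
Governing: weld metal.

φR_n ≈ 195 kN (weld metal governs)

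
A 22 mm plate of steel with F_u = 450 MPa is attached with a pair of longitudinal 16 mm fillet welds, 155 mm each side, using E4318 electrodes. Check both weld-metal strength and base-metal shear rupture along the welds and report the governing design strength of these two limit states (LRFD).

E43XX → F_EXX = 430 MPa.
t_e = 0.707 × 16 = 11.31 mm; L = 310 mm.
Weld metal: φR_n = 0.75 × 0.6 × 430 × 11.31 × 310 × 10⁻³ = 678.6 kN.
Base metal (shear rupture): φR_n = 0.75 × 0.6 × 450 × 22 × 310 × 10⁻³ = 1381 kN.
Governing: weld metal.

φR_n ≈ 679 kN (weld metal governs)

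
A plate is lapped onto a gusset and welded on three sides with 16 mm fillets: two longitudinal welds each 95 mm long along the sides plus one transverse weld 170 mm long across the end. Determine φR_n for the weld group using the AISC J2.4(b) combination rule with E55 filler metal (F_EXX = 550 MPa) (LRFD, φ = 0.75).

t_e = 0.707 × 16 = 11.31 mm.
R_nwl = 0.6 × 550 × 11.31 × 190 × 10⁻³ = 709.3 kN (longitudinal, 2 welds).
R_nwt = 0.6 × 550 × 11.31 × 170 × 10⁻³ = 634.6 kN (transverse, base value).
(i) R_nwl + R_nwt = 1344 kN; (ii) 0.85 R_nwl + 1.5 R_nwt = 1555 kN.
R_n = max = 1555 kN [governs: (ii)]; φR_n = 1166 kN.

φR_n ≈ 1170 kN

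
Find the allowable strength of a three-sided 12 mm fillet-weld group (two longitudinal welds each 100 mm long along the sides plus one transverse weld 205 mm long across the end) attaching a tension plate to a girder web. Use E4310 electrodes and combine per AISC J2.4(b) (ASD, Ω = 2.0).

R_n/Ω ≈ 523 kN

E43XX → F_EXX = 430 MPa.
t_e = 0.707 × 12 = 8.484 mm.
R_nwl = 0.6 × 430 × 8.484 × 200 × 10⁻³ = 437.8 kN (longitudinal, 2 welds).
R_nwt = 0.6 × 430 × 8.484 × 205 × 10⁻³ = 448.7 kN (transverse, base value).
(i) R_nwl + R_nwt = 886.5 kN; (ii) 0.85 R_nwl + 1.5 R_nwt = 1045 kN.
R_n = max = 1045 kN [governs: (ii)]; R_n/Ω = 522.6 kN.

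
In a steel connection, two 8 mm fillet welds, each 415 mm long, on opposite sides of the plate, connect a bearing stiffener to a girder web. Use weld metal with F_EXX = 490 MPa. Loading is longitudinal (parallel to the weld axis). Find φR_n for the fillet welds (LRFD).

φR_n ≈ 1040 kN

Effective throat t_e = 0.707 × 8 = 5.656 mm.
Total length L = 830 mm; A_we = 5.656 × 830 = 4694 mm².
F_nw = 0.6 F_EXX = 0.6 × 490 = 294 MPa.
φR_n = 0.75 × 294 × 4694 × 10⁻³ = 1035 kN.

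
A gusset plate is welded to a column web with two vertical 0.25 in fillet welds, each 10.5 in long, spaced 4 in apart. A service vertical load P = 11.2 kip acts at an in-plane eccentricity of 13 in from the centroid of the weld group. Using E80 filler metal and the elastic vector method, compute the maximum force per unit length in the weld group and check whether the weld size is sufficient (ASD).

f_max ≈ 3.18 kip/in; adequate

E80XX → F_EXX = 80 ksi.
Total weld length L_w = 21 in. Treat welds as unit-width lines.
Polar moment about centroid: J = 2[d³/12 + d(b/2)²] = 2[10.5³/12 + 10.5×2²] = 276.9 in³.
Direct shear f_v = P/L_w = 11.2 / 21 = 0.5333 kip/in (vertical).
Torsion M = P·e = 11.2 × 13 = 145.6 kip·in.
Critical point at (x, y) = (2, 5.25) from centroid. f_tx = M·y/J = 2.76 kip/in; f_ty = M·x/J = 1.052 kip/in.
Resultant f_max = √[f_tx² + (f_v + f_ty)²] = √[2.76² + (0.5333 + 1.052)²] = 3.183 kip/in.
Capacity per unit length: r_n/Ω = (1/2.0) × 0.6 × 80 × (0.707 × 0.25) = 4.242 kip/in.
3.183 ≤ 4.242 → adequate.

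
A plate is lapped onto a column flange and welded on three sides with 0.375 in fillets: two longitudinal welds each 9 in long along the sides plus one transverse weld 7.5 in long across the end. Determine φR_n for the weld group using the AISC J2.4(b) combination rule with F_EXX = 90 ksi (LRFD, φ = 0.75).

φR_n ≈ 285 kips

t_e = 0.707 × 0.375 = 0.2651 in.
R_nwl = 0.6 × 90 × 0.2651 × 18 = 257.7 kips (longitudinal, 2 welds).
R_nwt = 0.6 × 90 × 0.2651 × 7.5 = 107.4 kips (transverse, base value).
(i) R_nwl + R_nwt = 365.1 kips; (ii) 0.85 R_nwl + 1.5 R_nwt = 380.1 kips.
R_n = max = 380.1 kips [governs: (ii)]; φR_n = 285.1 kips.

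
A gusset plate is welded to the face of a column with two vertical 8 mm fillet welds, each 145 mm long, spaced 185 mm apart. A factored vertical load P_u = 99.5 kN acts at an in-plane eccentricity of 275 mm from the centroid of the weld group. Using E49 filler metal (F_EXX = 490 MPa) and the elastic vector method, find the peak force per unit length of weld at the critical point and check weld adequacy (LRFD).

f_max ≈ 1360 N/mm; NOT adequate

Total weld length L_w = 290 mm. Treat welds as unit-width lines.
Polar moment about centroid: J = 2[d³/12 + d(b/2)²] = 2[145³/12 + 145×92.5²] = 2989000 mm³.
Direct shear f_v = P/L_w = 99.5×10³ / 290 = 343.1 N/mm (vertical).
Torsion M = P·e = 99.5×10³ × 275 = 27362000 N·mm.
Critical point at (x, y) = (92.5, 72.5) from centroid. f_tx = M·y/J = 663.6 N/mm; f_ty = M·x/J = 846.7 N/mm.
Resultant f_max = √[f_tx² + (f_v + f_ty)²] = √[663.6² + (343.1 + 846.7)²] = 1362 N/mm.
Capacity per unit length: φr_n = 0.75 × 0.6 × 490 × (0.707 × 8) = 1247 N/mm.
1362 > 1247 → NOT adequate.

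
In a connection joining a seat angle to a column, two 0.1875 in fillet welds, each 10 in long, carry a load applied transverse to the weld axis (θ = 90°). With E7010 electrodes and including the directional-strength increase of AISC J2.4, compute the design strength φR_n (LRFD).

E70XX → F_EXX = 70 ksi.
t_e = 0.707 × 0.1875 = 0.1326 in; A_we = 0.1326 × 20 = 2.651 in².
Directional factor: 1.0 + 0.5 sin^1.5(90°) = 1.5.
F_nw = 0.6 × 70 × 1.5 = 63 ksi.
φR_n = 0.75 × 63 × 2.651 = 125.3 kip.

φR_n ≈ 125 kip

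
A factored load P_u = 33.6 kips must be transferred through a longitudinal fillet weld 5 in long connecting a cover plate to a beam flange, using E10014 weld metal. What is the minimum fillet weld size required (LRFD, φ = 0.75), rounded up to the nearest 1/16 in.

w = 1/4 in

E100XX → F_EXX = 100 ksi.
Total weld length L = 5 in.
Required throat t_e = P_u / (φ × 0.6 F_EXX × L) = 33.6 / (0.75 × 0.6 × 100 × 5) = 0.1493 in.
Required leg w = t_e / 0.707 = 0.2112 in → use 1/4 in.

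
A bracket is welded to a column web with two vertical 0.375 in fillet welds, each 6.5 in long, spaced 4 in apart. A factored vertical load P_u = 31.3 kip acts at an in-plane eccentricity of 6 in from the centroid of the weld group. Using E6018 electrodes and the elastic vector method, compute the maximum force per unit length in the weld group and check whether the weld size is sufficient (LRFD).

f_max ≈ 8.83 kip/in; NOT adequate

E60XX → F_EXX = 60 ksi.
Total weld length L_w = 13 in. Treat welds as unit-width lines.
Polar moment about centroid: J = 2[d³/12 + d(b/2)²] = 2[6.5³/12 + 6.5×2²] = 97.77 in³.
Direct shear f_v = P/L_w = 31.3 / 13 = 2.408 kip/in (vertical).
Torsion M = P·e = 31.3 × 6 = 187.8 kip·in.
Critical point at (x, y) = (2, 3.25) from centroid. f_tx = M·y/J = 6.243 kip/in; f_ty = M·x/J = 3.842 kip/in.
Resultant f_max = √[f_tx² + (f_v + f_ty)²] = √[6.243² + (2.408 + 3.842)²] = 8.833 kip/in.
Capacity per unit length: φr_n = 0.75 × 0.6 × 60 × (0.707 × 0.375) = 7.158 kip/in.
8.833 > 7.158 → NOT adequate.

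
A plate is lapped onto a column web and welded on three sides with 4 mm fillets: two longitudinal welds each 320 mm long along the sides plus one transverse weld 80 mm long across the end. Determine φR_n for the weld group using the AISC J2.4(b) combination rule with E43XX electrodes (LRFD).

φR_n ≈ 394 kN

E43XX → F_EXX = 430 MPa.
t_e = 0.707 × 4 = 2.828 mm.
R_nwl = 0.6 × 430 × 2.828 × 640 × 10⁻³ = 467 kN (longitudinal, 2 welds).
R_nwt = 0.6 × 430 × 2.828 × 80 × 10⁻³ = 58.37 kN (transverse, base value).
(i) R_nwl + R_nwt = 525.3 kN; (ii) 0.85 R_nwl + 1.5 R_nwt = 484.5 kN.
R_n = max = 525.3 kN [governs: (i)]; φR_n = 394 kN.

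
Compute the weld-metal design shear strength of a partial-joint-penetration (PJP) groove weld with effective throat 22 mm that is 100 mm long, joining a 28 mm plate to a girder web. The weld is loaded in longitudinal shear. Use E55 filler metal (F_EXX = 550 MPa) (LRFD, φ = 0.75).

φR_n ≈ 544 kN

Effective throat (given) t_e = 22 mm.
A_we = 22 × 100 = 2200 mm².
F_nw = 0.6 F_EXX = 330 MPa.
φR_n = 0.75 × 330 × 2200 × 10⁻³ = 544.5 kN.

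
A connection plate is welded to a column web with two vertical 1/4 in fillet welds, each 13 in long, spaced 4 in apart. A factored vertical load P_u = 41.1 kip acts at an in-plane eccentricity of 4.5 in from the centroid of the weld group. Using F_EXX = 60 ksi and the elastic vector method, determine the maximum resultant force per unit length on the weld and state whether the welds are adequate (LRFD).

Total weld length L_w = 26 in. Treat welds as unit-width lines.
Polar moment about centroid: J = 2[d³/12 + d(b/2)²] = 2[13³/12 + 13×2²] = 470.2 in³.
Direct shear f_v = P/L_w = 41.1 / 26 = 1.581 kip/in (vertical).
Torsion M = P·e = 41.1 × 4.5 = 184.95 kip·in.
Critical point at (x, y) = (2, 6.5) from centroid. f_tx = M·y/J = 2.557 kip/in; f_ty = M·x/J = 0.7867 kip/in.
Resultant f_max = √[f_tx² + (f_v + f_ty)²] = √[2.557² + (1.581 + 0.7867)²] = 3.485 kip/in.
Capacity per unit length: φr_n = 0.75 × 0.6 × 60 × (0.707 × 0.25) = 4.772 kip/in.
3.485 ≤ 4.772 → adequate.

f_max ≈ 3.48 kip/in; adequate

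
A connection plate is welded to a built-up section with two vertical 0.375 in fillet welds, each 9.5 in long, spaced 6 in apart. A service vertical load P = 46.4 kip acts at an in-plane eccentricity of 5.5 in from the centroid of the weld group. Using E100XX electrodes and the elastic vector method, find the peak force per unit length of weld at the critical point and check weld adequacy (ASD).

E100XX → F_EXX = 100 ksi.
Total weld length L_w = 19 in. Treat welds as unit-width lines.
Polar moment about centroid: J = 2[d³/12 + d(b/2)²] = 2[9.5³/12 + 9.5×3²] = 313.9 in³.
Direct shear f_v = P/L_w = 46.4 / 19 = 2.442 kip/in (vertical).
Torsion M = P·e = 46.4 × 5.5 = 255.2 kip·in.
Critical point at (x, y) = (3, 4.75) from centroid. f_tx = M·y/J = 3.862 kip/in; f_ty = M·x/J = 2.439 kip/in.
Resultant f_max = √[f_tx² + (f_v + f_ty)²] = √[3.862² + (2.442 + 2.439)²] = 6.224 kip/in.
Capacity per unit length: r_n/Ω = (1/2.0) × 0.6 × 100 × (0.707 × 0.375) = 7.954 kip/in.
6.224 ≤ 7.954 → adequate.

f_max ≈ 6.22 kip/in; adequate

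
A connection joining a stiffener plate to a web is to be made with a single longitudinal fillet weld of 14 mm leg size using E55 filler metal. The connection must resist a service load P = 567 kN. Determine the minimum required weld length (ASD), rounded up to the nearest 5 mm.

E55XX → F_EXX = 550 MPa.
Throat t_e = 0.707 × 14 = 9.898 mm.
r_n/Ω = (0.6 × 550 × 9.898) / 2.0 = 1633 N/mm = 1.633 kN/mm.
L_req = P / (r_n/Ω) = 567 / 1.633 = 347.2 mm total.
Round up → use L = 350 mm.

L = 350 mm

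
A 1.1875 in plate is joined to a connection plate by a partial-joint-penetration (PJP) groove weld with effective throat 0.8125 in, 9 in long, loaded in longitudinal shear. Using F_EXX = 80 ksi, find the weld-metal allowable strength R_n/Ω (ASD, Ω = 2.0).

Effective throat (given) t_e = 0.8125 in.
A_we = 0.8125 × 9 = 7.312 in².
F_nw = 0.6 F_EXX = 48 ksi.
R_n/Ω = (48 × 7.312) / 2.0 = 175.5 kips.

R_n/Ω ≈ 176 kips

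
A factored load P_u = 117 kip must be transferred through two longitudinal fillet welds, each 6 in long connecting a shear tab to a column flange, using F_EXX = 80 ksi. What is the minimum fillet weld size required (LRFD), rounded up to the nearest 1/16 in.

Total weld length L = 12 in.
Required throat t_e = P_u / (φ × 0.6 F_EXX × L) = 117 / (0.75 × 0.6 × 80 × 12) = 0.2708 in.
Required leg w = t_e / 0.707 = 0.3831 in → use 7/16 in.

w = 7/16 in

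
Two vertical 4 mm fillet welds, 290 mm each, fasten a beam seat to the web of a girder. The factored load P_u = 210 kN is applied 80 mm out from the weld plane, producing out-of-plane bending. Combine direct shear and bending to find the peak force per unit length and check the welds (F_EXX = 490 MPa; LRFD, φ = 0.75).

L_w = 2 × 290 = 580 mm; section modulus (unit throat) S = 2 × L²/6 = 28030 mm².
Direct shear f_v = P/L_w = 210×10³/580 = 362.1 N/mm.
Moment M = P × e = 210×10³ × 80 = 16800000 N·mm; bending f_b = M/S = 599.3 N/mm.
f_max = √(f_v² + f_b²) = √(362.1² + 599.3²) = 700.2 N/mm.
φr_n = 0.75 × 0.6 × 490 × (0.707 × 4) = 623.6 N/mm → NOT adequate.

f_max ≈ 700 N/mm; NOT adequate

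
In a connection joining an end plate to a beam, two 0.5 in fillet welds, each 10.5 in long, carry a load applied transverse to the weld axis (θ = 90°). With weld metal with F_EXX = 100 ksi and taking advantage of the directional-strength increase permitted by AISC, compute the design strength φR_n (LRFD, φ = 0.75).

φR_n ≈ 501 kip

t_e = 0.707 × 0.5 = 0.3535 in; A_we = 0.3535 × 21 = 7.423 in².
Directional factor: 1.0 + 0.5 sin^1.5(90°) = 1.5.
F_nw = 0.6 × 100 × 1.5 = 90 ksi.
φR_n = 0.75 × 90 × 7.423 = 501.1 kip.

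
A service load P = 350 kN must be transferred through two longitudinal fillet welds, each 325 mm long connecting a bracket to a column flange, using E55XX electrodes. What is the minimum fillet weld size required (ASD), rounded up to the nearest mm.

E55XX → F_EXX = 550 MPa.
Total weld length L = 650 mm.
Required throat t_e = P × Ω / (0.6 F_EXX × L) = 350 × 2.0 / (0.6 × 550 × 650 × 10⁻³) = 3.263 mm.
Required leg w = t_e / 0.707 = 4.616 mm → use 5 mm.

w = 5 mm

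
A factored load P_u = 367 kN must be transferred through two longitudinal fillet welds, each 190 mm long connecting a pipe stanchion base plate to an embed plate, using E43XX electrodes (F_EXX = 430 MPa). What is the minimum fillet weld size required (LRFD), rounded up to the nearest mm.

w = 8 mm

Total weld length L = 380 mm.
Required throat t_e = P_u / (φ × 0.6 F_EXX × L) = 367 / (0.75 × 0.6 × 430 × 380 × 10⁻³) = 4.991 mm.
Required leg w = t_e / 0.707 = 7.06 mm → use 8 mm.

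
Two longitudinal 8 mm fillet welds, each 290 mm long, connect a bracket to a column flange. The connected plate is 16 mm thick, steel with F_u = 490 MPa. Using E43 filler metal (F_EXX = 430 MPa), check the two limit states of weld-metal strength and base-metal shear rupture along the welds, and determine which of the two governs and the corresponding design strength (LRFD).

t_e = 0.707 × 8 = 5.656 mm; L = 580 mm.
Weld metal: φR_n = 0.75 × 0.6 × 430 × 5.656 × 580 × 10⁻³ = 634.8 kN.
Base metal (shear rupture): φR_n = 0.75 × 0.6 × 490 × 16 × 580 × 10⁻³ = 2046 kN.
Governing: weld metal.

φR_n ≈ 635 kN (weld metal governs)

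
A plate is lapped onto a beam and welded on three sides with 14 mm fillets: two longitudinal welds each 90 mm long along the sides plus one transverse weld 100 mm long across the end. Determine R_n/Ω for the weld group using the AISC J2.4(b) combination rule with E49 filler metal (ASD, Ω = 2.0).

E49XX → F_EXX = 490 MPa.
t_e = 0.707 × 14 = 9.898 mm.
R_nwl = 0.6 × 490 × 9.898 × 180 × 10⁻³ = 523.8 kN (longitudinal, 2 welds).
R_nwt = 0.6 × 490 × 9.898 × 100 × 10⁻³ = 291 kN (transverse, base value).
(i) R_nwl + R_nwt = 814.8 kN; (ii) 0.85 R_nwl + 1.5 R_nwt = 881.7 kN.
R_n = max = 881.7 kN [governs: (ii)]; R_n/Ω = 440.9 kN.

R_n/Ω ≈ 441 kN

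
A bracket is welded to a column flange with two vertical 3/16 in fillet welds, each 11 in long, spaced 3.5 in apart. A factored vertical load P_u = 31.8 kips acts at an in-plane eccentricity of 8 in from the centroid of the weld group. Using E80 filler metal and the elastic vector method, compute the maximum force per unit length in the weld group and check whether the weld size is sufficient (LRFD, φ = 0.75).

f_max ≈ 5.68 kip/in; NOT adequate

E80XX → F_EXX = 80 ksi.
Total weld length L_w = 22 in. Treat welds as unit-width lines.
Polar moment about centroid: J = 2[d³/12 + d(b/2)²] = 2[11³/12 + 11×1.75²] = 289.2 in³.
Direct shear f_v = P/L_w = 31.8 / 22 = 1.445 kip/in (vertical).
Torsion M = P·e = 31.8 × 8 = 254.4 kip·in.
Critical point at (x, y) = (1.75, 5.5) from centroid. f_tx = M·y/J = 4.838 kip/in; f_ty = M·x/J = 1.539 kip/in.
Resultant f_max = √[f_tx² + (f_v + f_ty)²] = √[4.838² + (1.445 + 1.539)²] = 5.685 kip/in.
Capacity per unit length: φr_n = 0.75 × 0.6 × 80 × (0.707 × 0.1875) = 4.772 kip/in.
5.685 > 4.772 → NOT adequate.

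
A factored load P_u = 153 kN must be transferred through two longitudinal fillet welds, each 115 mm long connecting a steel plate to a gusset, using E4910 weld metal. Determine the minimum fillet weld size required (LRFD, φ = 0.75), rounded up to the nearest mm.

w = 5 mm

E49XX → F_EXX = 490 MPa.
Total weld length L = 230 mm.
Required throat t_e = P_u / (φ × 0.6 F_EXX × L) = 153 / (0.75 × 0.6 × 490 × 230 × 10⁻³) = 3.017 mm.
Required leg w = t_e / 0.707 = 4.267 mm → use 5 mm.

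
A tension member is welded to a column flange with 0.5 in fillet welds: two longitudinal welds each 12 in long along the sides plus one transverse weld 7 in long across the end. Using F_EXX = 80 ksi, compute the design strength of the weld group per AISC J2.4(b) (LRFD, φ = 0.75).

φR_n ≈ 395 kip

t_e = 0.707 × 0.5 = 0.3535 in.
R_nwl = 0.6 × 80 × 0.3535 × 24 = 407.2 kip (longitudinal, 2 welds).
R_nwt = 0.6 × 80 × 0.3535 × 7 = 118.8 kip (transverse, base value).
(i) R_nwl + R_nwt = 526 kip; (ii) 0.85 R_nwl + 1.5 R_nwt = 524.3 kip.
R_n = max = 526 kip [governs: (i)]; φR_n = 394.5 kip.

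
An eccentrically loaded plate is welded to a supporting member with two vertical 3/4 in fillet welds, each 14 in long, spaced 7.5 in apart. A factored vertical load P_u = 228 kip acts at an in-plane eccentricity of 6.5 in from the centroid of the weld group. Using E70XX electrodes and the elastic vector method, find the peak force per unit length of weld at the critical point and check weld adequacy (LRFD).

f_max ≈ 19.1 kip/in; NOT adequate

E70XX → F_EXX = 70 ksi.
Total weld length L_w = 28 in. Treat welds as unit-width lines.
Polar moment about centroid: J = 2[d³/12 + d(b/2)²] = 2[14³/12 + 14×3.75²] = 851.1 in³.
Direct shear f_v = P/L_w = 228 / 28 = 8.143 kip/in (vertical).
Torsion M = P·e = 228 × 6.5 = 1482 kip·in.
Critical point at (x, y) = (3.75, 7) from centroid. f_tx = M·y/J = 12.19 kip/in; f_ty = M·x/J = 6.53 kip/in.
Resultant f_max = √[f_tx² + (f_v + f_ty)²] = √[12.19² + (8.143 + 6.53)²] = 19.08 kip/in.
Capacity per unit length: φr_n = 0.75 × 0.6 × 70 × (0.707 × 0.75) = 16.7 kip/in.
19.08 > 16.7 → NOT adequate.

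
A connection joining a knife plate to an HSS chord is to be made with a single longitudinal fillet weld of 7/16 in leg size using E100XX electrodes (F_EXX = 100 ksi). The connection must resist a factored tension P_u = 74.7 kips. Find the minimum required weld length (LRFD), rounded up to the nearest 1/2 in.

Throat t_e = 0.707 × 0.4375 = 0.3093 in.
φr_n = 0.75 × 0.6 × 100 × 0.3093 = 13.92 kips/in.
L_req = P_u / φr_n = 74.7 / 13.92 = 5.367 in total.
Round up → use L = 5.5 in.

L = 5.5 in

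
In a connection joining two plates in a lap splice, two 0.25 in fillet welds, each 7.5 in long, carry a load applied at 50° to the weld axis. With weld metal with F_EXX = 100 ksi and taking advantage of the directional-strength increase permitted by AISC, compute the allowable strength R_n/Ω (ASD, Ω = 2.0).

t_e = 0.707 × 0.25 = 0.1767 in; A_we = 0.1767 × 15 = 2.651 in².
Directional factor: 1.0 + 0.5 sin^1.5(50°) = 1.335.
F_nw = 0.6 × 100 × 1.335 = 80.11 ksi.
R_n/Ω = (80.11 × 2.651) / 2.0 = 106.2 kip.

R_n/Ω ≈ 106 kip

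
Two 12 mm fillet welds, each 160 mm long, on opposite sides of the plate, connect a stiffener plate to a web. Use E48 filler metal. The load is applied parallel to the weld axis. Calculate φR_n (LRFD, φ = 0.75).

E48XX → F_EXX = 480 MPa.
Effective throat t_e = 0.707 × 12 = 8.484 mm.
Total length L = 320 mm; A_we = 8.484 × 320 = 2715 mm².
F_nw = 0.6 F_EXX = 0.6 × 480 = 288 MPa.
φR_n = 0.75 × 288 × 2715 × 10⁻³ = 586.4 kN.

φR_n ≈ 586 kN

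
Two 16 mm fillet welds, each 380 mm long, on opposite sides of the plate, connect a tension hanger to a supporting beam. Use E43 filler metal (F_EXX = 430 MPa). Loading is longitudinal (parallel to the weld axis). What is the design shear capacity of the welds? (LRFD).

Effective throat t_e = 0.707 × 16 = 11.31 mm.
Total length L = 760 mm; A_we = 11.31 × 760 = 8597 mm².
F_nw = 0.6 F_EXX = 0.6 × 430 = 258 MPa.
φR_n = 0.75 × 258 × 8597 × 10⁻³ = 1664 kN.

φR_n ≈ 1660 kN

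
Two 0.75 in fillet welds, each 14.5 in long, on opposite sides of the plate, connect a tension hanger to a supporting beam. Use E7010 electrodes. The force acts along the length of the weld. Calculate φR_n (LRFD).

φR_n ≈ 484 kip

E70XX → F_EXX = 70 ksi.
Effective throat t_e = 0.707 × 0.75 = 0.5302 in.
Total length L = 29 in; A_we = 0.5302 × 29 = 15.38 in².
F_nw = 0.6 F_EXX = 0.6 × 70 = 42 ksi.
φR_n = 0.75 × 42 × 15.38 = 484.4 kip.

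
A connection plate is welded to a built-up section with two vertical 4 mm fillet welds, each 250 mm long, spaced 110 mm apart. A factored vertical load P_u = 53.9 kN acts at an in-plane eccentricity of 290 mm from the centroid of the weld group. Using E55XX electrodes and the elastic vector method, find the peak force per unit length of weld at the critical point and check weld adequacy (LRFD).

f_max ≈ 571 N/mm; adequate

E55XX → F_EXX = 550 MPa.
Total weld length L_w = 500 mm. Treat welds as unit-width lines.
Polar moment about centroid: J = 2[d³/12 + d(b/2)²] = 2[250³/12 + 250×55²] = 4117000 mm³.
Direct shear f_v = P/L_w = 53.9×10³ / 500 = 107.8 N/mm (vertical).
Torsion M = P·e = 53.9×10³ × 290 = 15631000 N·mm.
Critical point at (x, y) = (55, 125) from centroid. f_tx = M·y/J = 474.6 N/mm; f_ty = M·x/J = 208.8 N/mm.
Resultant f_max = √[f_tx² + (f_v + f_ty)²] = √[474.6² + (107.8 + 208.8)²] = 570.5 N/mm.
Capacity per unit length: φr_n = 0.75 × 0.6 × 550 × (0.707 × 4) = 699.9 N/mm.
570.5 ≤ 699.9 → adequate.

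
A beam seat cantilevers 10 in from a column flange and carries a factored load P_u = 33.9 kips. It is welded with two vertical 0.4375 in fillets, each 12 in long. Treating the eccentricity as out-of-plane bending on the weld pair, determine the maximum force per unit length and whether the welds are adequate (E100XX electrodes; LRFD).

E100XX → F_EXX = 100 ksi.
L_w = 2 × 12 = 24 in; section modulus (unit throat) S = 2 × L²/6 = 48 in².
Direct shear f_v = P/L_w = 33.9/24 = 1.412 kip/in.
Moment M = P × e = 33.9 × 10 = 339 kip·in; bending f_b = M/S = 7.062 kip/in.
f_max = √(f_v² + f_b²) = √(1.412² + 7.062²) = 7.202 kip/in.
φr_n = 0.75 × 0.6 × 100 × (0.707 × 0.4375) = 13.92 kip/in → adequate.

f_max ≈ 7.2 kip/in; adequate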